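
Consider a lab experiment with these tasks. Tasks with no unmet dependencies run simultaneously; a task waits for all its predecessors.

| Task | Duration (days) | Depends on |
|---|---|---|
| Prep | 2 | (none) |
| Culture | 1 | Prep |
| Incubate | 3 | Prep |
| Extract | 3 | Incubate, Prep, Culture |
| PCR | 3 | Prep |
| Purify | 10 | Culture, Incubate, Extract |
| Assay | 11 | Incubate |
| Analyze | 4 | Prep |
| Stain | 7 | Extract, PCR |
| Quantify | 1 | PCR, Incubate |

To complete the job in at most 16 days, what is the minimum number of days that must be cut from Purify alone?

2

Current finish: 18 days; target: 16.
Purify is on every critical path, so each day cut from Purify cuts the finish by one (this holds down to a finish of 16).
Need 18 − 16 = 2 days off Purify → Purify becomes 8 days, finish becomes 16.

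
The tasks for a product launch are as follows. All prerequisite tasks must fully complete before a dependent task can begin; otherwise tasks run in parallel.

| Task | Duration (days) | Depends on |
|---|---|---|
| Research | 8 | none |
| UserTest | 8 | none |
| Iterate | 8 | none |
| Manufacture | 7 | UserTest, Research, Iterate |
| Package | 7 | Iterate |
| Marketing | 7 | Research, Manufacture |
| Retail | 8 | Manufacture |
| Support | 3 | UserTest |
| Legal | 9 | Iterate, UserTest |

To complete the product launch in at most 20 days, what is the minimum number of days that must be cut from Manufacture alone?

3

Current finish: 23 days; target: 20.
Manufacture is on every critical path, so each day cut from Manufacture cuts the finish by one (this holds down to a finish of 17).
Need 23 − 20 = 3 days off Manufacture → Manufacture becomes 4 days, finish becomes 20.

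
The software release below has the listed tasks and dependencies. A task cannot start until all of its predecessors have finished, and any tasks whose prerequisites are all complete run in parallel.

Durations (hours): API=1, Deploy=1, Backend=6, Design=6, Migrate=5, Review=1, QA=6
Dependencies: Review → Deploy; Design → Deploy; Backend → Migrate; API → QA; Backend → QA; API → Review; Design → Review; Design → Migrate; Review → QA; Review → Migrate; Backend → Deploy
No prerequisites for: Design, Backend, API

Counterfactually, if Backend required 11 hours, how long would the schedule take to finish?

Baseline: Design→Review→QA = 6+1+6 = 13 → 13 hours.
The longest path through Backend is only 12 hours, so Backend has float 1.
New critical path: Backend→QA = 11+6 = 17 ⇒ 17 hours.

17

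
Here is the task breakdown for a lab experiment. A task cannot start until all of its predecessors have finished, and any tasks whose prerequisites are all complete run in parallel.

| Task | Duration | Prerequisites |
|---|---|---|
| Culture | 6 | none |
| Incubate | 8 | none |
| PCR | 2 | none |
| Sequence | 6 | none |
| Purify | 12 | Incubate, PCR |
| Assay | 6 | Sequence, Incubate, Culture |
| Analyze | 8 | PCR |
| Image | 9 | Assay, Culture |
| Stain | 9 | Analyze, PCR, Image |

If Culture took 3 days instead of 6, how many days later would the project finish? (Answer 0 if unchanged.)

0

Actual critical path: Incubate→Assay→Image→Stain = 8+6+9+9 = 32 ⇒ 32 days.
Culture has 2 days of float (longest path through it is 30).
That remains the longest chain; total 32 days.
Change in finish: 32 − 32 = +0 days.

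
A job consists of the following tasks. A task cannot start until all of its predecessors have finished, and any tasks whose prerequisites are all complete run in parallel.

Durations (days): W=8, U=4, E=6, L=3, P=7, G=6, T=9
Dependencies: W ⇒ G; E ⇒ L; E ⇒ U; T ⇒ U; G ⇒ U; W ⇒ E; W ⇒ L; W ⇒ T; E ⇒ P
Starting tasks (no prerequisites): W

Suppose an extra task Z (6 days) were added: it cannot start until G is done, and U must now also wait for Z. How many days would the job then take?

24

Originally the job takes 21 days.
With Z inserted, U now waits for max(T, E, G, Z).
New critical path: W→G→Z→U = 8+6+6+4 = 24 ⇒ 24 days.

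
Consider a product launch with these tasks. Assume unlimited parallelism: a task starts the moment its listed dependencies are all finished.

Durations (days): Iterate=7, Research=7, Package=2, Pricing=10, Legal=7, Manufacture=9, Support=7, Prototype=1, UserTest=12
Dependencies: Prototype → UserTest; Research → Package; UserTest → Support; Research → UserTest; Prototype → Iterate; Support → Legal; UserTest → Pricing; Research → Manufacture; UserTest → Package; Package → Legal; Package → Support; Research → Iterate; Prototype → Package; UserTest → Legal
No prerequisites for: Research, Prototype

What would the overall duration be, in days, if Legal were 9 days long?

Baseline: Research→UserTest→Package→Support→Legal = 7+12+2+7+7 = 35 → 35 days.
Legal is on the critical path; changing it to 9 makes that path 37 days.
The critical path is still Research→UserTest→Package→Support→Legal; finish is now 37 days.

37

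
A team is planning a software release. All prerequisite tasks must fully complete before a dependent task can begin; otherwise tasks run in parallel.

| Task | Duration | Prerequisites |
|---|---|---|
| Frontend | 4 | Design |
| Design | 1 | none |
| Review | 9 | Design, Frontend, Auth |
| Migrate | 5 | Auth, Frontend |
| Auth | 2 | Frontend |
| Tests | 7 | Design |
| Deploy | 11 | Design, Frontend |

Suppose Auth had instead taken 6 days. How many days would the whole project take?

Actual critical path: Design→Frontend→Auth→Review = 1+4+2+9 = 16 ⇒ 16 days.
Since Auth is critical, the +4 change carries straight to that chain (now 20 days).
That remains the longest chain; total 20 days.

20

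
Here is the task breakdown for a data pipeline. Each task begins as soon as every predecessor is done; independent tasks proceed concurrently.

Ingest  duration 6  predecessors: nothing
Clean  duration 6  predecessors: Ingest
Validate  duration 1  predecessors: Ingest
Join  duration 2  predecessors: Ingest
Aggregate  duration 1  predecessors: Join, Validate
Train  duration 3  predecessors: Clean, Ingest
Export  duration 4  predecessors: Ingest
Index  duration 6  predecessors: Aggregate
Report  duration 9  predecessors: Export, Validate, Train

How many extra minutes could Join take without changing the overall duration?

The longest chain is Ingest→Clean→Train→Report = 6+6+3+9 = 24; overall finish 24 minutes.
The longest chain containing Join totals 15 minutes.
So Join can slip 17 − 8 = 9 minutes.

9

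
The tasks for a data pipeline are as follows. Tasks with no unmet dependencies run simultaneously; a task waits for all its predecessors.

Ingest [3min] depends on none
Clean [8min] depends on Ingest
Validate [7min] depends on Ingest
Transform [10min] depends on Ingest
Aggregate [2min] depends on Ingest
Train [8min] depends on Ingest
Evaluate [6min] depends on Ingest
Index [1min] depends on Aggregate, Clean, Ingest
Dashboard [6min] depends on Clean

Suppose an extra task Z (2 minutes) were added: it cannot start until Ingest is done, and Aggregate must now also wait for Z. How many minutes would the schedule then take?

17

Originally the schedule takes 17 minutes.
With Z inserted, Aggregate now waits for max(Ingest, Z).
New critical path: Ingest→Clean→Dashboard = 3+8+6 = 17 ⇒ 17 minutes.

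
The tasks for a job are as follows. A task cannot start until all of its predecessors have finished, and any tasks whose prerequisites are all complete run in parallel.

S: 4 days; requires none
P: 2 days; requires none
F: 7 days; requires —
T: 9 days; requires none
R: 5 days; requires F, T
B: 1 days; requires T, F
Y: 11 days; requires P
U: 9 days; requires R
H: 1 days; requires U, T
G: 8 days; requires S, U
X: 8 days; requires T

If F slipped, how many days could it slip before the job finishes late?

T→R→U→G = 9+5+9+8 = 31 sets the makespan at 31 days.
F finishes as early as 7 and must finish by 9.
Slack of F = 2 − 0 = 2 days.

2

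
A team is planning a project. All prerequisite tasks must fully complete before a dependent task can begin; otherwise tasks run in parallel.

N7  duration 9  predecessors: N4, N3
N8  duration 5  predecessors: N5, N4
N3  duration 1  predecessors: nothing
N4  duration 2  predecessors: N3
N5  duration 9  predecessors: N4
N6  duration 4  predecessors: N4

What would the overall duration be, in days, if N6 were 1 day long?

As given, the longest chain is N3→N4→N5→N8 = 1+2+9+5 = 17, so the finish is 17 days.
N6 has 10 days of float (longest path through it is 7).
No other chain overtakes it, so the finish is 17 days.

17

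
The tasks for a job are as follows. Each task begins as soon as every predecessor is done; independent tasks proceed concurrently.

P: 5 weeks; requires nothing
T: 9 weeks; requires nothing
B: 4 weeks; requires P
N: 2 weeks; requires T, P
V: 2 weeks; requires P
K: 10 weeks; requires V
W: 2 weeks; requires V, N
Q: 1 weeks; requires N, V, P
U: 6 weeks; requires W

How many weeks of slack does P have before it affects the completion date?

2

T→N→W→U = 9+2+2+6 = 19 sets the makespan at 19 weeks.
P finishes as early as 5 and must finish by 7.
Slack of P = 2 − 0 = 2 weeks.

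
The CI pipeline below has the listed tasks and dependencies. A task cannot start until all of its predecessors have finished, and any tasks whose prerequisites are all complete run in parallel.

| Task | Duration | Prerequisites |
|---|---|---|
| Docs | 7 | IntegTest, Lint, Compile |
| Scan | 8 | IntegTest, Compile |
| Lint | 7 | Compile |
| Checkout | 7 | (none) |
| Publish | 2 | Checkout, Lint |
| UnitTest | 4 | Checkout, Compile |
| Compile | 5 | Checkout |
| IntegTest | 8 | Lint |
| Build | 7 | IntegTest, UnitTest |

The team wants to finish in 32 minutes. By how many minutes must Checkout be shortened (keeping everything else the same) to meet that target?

Current finish: 35 minutes; target: 32.
Checkout is on every critical path, so each minute cut from Checkout cuts the finish by one (this holds down to a finish of 29).
Need 35 − 32 = 3 minutes off Checkout → Checkout becomes 4 minutes, finish becomes 32.

3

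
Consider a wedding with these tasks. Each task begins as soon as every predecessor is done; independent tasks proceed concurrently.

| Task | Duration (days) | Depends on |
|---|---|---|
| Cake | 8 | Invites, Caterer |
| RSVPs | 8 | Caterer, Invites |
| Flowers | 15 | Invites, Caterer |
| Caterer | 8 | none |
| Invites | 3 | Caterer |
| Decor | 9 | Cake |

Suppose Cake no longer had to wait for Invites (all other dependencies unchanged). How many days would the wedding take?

Before: longest chain Caterer→Invites→Cake→Decor = 8+3+8+9 = 28, finish 28.
Without Invites→Cake, Cake's earliest start moves from 11 to 8.
New critical path: Caterer→Invites→Flowers = 8+3+15 = 26 ⇒ 26 days.

26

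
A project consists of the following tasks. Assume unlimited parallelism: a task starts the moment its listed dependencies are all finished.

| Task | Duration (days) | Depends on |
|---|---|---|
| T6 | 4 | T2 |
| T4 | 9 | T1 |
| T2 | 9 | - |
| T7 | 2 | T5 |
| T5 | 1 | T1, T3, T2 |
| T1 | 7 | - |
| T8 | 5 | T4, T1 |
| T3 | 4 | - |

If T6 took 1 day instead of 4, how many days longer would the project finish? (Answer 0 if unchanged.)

The binding path is T1→T4→T8 = 7+9+5 = 21; finish at 21 days.
The longest path through T6 is only 13 days, so T6 has float 8.
That remains the longest chain; total 21 days.
Change in finish: 21 − 21 = +0 days.

0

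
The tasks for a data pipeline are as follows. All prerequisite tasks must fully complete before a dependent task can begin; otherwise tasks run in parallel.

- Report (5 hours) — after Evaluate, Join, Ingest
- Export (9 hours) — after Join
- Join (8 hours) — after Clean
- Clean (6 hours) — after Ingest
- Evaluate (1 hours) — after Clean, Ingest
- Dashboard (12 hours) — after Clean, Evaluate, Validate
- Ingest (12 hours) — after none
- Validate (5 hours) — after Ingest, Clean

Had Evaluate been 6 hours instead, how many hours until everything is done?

36

Critical path before the change: Ingest→Clean→Validate→Dashboard = 12+6+5+12 = 35 giving 35 hours.
Evaluate is off the critical path — its longest chain is 31 hours, giving 4 of slack.
Now Ingest→Clean→Evaluate→Dashboard = 12+6+6+12 = 36 is longest, so the finish becomes 36 hours.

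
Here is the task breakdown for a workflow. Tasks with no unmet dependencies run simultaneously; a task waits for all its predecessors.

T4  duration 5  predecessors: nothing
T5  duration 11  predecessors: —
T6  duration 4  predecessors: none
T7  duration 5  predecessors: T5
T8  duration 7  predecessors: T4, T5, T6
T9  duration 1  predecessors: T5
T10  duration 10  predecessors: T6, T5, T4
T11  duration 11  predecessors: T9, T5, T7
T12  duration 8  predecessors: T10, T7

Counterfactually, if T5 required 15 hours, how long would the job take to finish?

Critical path before the change: T5→T10→T12 = 11+10+8 = 29 giving 29 hours.
T5 lies on that path, so at 15 hours the path becomes 33 hours.
No other chain overtakes it, so the finish is 33 hours.

33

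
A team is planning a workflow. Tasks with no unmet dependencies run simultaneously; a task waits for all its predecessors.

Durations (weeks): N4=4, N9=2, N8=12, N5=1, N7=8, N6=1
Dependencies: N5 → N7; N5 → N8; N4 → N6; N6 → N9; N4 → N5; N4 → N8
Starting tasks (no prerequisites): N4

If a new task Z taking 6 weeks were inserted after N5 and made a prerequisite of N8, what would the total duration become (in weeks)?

23

Originally the plan takes 17 weeks.
With Z inserted, N8 now waits for max(N4, N5, Z).
New critical path: N4→N5→Z→N8 = 4+1+6+12 = 23 ⇒ 23 weeks.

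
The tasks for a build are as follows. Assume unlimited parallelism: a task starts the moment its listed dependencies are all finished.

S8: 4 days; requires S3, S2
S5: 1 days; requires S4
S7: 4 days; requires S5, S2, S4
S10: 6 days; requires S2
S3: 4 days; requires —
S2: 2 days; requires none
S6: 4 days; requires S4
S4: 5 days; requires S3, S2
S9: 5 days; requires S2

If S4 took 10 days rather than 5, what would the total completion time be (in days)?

Actual critical path: S3→S4→S5→S7 = 4+5+1+4 = 14 ⇒ 14 days.
S4 is on the critical path; changing it to 10 makes that path 19 days.
That remains the longest chain; total 19 days.

19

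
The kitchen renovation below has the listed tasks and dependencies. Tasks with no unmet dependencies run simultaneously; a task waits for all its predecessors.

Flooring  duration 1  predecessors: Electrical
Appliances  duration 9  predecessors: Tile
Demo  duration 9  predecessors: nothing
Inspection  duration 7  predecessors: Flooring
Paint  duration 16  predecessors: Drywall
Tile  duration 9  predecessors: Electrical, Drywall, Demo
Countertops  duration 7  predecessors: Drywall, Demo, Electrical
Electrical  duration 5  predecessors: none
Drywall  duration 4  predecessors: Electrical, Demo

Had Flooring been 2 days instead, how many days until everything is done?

31

As given, the longest chain is Demo→Drywall→Tile→Appliances = 9+4+9+9 = 31, so the finish is 31 days.
The longest path through Flooring is only 13 days, so Flooring has float 18.
No other chain overtakes it, so the finish is 31 days.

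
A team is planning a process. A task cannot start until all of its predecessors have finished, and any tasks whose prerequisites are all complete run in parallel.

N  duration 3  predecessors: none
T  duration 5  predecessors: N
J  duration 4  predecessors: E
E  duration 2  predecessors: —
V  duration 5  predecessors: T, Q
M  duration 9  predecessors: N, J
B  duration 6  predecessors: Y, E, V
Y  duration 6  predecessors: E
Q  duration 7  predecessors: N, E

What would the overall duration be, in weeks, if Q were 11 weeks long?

25

Baseline: N→Q→V→B = 3+7+5+6 = 21 → 21 weeks.
Since Q is critical, the +4 change carries straight to that chain (now 25 weeks).
The critical path is still N→Q→V→B; finish is now 25 weeks.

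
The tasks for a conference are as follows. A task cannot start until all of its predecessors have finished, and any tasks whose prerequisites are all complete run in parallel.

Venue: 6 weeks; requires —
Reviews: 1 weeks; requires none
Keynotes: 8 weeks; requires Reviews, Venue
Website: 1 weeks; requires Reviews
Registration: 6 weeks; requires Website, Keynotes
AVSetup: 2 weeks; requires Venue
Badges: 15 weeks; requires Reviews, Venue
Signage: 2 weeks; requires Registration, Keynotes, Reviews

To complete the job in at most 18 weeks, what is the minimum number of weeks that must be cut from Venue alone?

4

Current finish: 22 weeks; target: 18.
Venue is on every critical path, so each week cut from Venue cuts the finish by one (this holds down to a finish of 17).
Need 22 − 18 = 4 weeks off Venue → Venue becomes 2 weeks, finish becomes 18.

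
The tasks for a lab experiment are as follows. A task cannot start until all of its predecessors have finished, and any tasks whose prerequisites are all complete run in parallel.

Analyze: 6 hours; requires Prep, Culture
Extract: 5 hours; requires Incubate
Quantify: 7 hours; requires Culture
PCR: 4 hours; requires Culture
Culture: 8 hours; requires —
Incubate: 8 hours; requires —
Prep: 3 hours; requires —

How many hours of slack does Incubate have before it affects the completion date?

2

Critical path: Culture→Quantify = 8+7 = 15, so the finish is 15 hours.
Incubate finishes as early as 8 and must finish by 10.
So Incubate can slip 10 − 8 = 2 hours.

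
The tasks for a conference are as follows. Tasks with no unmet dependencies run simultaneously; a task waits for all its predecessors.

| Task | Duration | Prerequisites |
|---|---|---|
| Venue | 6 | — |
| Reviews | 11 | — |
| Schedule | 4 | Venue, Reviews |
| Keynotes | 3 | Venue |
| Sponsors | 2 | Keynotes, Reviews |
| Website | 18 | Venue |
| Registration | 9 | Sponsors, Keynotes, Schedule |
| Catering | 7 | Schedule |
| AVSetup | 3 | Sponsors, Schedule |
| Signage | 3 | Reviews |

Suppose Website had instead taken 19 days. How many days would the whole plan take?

Actual critical path: Venue→Website = 6+18 = 24 ⇒ 24 days.
Website lies on that path, so at 19 days the path becomes 25 days.
That remains the longest chain; total 25 days.

25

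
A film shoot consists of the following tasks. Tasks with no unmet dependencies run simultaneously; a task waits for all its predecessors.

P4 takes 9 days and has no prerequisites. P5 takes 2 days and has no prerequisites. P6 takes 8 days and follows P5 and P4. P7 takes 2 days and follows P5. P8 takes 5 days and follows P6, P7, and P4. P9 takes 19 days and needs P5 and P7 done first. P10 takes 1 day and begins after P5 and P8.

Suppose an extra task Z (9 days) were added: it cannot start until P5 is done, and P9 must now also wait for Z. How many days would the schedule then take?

Originally the schedule takes 23 days.
With Z inserted, P9 now waits for max(P5, P7, Z).
New critical path: P5→Z→P9 = 2+9+19 = 30 ⇒ 30 days.

30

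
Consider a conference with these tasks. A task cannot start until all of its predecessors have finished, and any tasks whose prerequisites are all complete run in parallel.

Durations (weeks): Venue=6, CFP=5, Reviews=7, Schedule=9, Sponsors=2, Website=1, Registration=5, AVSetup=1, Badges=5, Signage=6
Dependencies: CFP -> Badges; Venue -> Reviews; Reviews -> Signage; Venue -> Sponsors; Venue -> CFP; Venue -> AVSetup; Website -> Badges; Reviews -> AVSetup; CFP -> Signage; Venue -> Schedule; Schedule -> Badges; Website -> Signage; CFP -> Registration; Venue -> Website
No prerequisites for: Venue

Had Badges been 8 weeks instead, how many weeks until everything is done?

23

As given, the longest chain is Venue→Schedule→Badges = 6+9+5 = 20, so the finish is 20 weeks.
Badges lies on that path, so at 8 weeks the path becomes 23 weeks.
No other chain overtakes it, so the finish is 23 weeks.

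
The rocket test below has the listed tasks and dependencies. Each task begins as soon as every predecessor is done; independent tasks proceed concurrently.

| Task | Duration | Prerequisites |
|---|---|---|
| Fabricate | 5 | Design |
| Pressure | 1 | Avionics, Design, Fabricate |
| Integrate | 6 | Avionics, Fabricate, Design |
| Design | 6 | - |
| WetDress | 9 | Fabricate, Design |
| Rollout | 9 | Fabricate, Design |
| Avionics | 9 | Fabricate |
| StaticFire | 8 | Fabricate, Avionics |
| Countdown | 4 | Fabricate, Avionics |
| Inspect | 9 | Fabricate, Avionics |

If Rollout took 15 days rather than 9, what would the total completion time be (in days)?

29

As given, the longest chain is Design→Fabricate→Avionics→Inspect = 6+5+9+9 = 29, so the finish is 29 days.
The longest path through Rollout is only 20 days, so Rollout has float 9.
No other chain overtakes it, so the finish is 29 days.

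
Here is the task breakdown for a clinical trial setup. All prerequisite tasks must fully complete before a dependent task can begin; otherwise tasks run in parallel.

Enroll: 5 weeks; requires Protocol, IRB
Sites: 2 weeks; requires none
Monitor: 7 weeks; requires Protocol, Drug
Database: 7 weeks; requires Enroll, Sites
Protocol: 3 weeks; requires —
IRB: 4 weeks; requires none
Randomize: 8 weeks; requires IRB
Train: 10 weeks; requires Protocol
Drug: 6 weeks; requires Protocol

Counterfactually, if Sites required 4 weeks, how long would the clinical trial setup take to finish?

Critical path before the change: Protocol→Drug→Monitor = 3+6+7 = 16 giving 16 weeks.
Sites is off the critical path — its longest chain is 9 weeks, giving 7 of slack.
No other chain overtakes it, so the finish is 16 weeks.

16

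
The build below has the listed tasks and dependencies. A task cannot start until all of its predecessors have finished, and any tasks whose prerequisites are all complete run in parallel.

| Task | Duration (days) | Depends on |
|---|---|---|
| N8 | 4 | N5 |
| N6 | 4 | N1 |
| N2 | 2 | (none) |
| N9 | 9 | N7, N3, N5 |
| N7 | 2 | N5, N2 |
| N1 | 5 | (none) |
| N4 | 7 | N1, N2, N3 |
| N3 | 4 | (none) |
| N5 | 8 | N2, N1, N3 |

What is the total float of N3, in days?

The longest chain is N1→N5→N7→N9 = 5+8+2+9 = 24; overall finish 24 days.
N3 finishes as early as 4 and must finish by 5.
Slack of N3 = 1 − 0 = 1 day.

1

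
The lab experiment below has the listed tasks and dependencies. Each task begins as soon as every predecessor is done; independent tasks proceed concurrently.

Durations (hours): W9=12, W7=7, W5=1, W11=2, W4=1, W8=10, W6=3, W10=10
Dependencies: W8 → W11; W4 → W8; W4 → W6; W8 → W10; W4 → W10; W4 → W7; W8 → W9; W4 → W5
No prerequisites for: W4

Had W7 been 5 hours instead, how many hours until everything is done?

The binding path is W4→W8→W9 = 1+10+12 = 23; finish at 23 hours.
The longest path through W7 is only 8 hours, so W7 has float 15.
No other chain overtakes it, so the finish is 23 hours.

23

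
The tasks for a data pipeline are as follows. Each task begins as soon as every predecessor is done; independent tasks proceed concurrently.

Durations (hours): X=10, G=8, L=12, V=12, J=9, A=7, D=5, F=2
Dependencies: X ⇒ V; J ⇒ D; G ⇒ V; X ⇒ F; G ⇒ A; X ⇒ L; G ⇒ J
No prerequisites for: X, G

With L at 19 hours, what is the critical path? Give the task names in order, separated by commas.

X, L

Actual critical path: X→L = 10+12 = 22 ⇒ 22 hours.
L is on the critical path; changing it to 19 makes that path 29 hours.
The critical path is still X→L; finish is now 29 hours.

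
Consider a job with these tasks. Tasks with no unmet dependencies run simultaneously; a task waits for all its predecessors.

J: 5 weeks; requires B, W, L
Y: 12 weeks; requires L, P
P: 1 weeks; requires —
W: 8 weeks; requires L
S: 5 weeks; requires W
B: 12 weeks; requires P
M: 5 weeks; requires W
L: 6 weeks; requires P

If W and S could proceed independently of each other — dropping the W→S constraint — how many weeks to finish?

20

Before: longest chain P→L→W→S = 1+6+8+5 = 20, finish 20.
Without W→S, S's earliest start moves from 15 to 0.
New critical path: P→L→W→J = 1+6+8+5 = 20 ⇒ 20 weeks.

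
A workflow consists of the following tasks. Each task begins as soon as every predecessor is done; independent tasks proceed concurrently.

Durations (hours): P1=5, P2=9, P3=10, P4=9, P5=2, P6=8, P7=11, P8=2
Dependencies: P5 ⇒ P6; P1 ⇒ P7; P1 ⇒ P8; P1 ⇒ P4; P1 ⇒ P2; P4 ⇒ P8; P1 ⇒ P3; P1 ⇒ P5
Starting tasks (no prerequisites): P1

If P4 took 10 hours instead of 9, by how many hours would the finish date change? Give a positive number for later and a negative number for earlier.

Critical path before the change: P1→P4→P8 = 5+9+2 = 16 giving 16 hours.
P4 is on the critical path; changing it to 10 makes that path 17 hours.
The critical path is still P1→P4→P8; finish is now 17 hours.
Change in finish: 17 − 16 = +1 hours.

1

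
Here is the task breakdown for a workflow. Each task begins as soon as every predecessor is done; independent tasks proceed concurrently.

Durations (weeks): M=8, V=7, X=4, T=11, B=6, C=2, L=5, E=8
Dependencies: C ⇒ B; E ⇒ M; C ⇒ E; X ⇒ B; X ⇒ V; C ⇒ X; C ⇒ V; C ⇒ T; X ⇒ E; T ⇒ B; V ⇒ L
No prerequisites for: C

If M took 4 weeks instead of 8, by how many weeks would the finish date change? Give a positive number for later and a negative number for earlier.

-3

Critical path before the change: C→X→E→M = 2+4+8+8 = 22 giving 22 weeks.
M lies on that path, so at 4 weeks the path becomes 18 weeks.
Now C→T→B = 2+11+6 = 19 is longest, so the finish becomes 19 weeks.
Change in finish: 19 − 22 = -3 weeks.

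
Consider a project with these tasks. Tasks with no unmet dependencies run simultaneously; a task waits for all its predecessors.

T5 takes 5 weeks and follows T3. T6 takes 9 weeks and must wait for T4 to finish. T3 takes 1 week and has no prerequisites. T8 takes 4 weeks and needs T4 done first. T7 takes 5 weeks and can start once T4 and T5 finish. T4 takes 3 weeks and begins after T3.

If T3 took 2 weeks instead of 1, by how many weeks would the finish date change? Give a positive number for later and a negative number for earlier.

1

Baseline: T3→T4→T6 = 1+3+9 = 13 → 13 weeks.
Since T3 is critical, the +1 change carries straight to that chain (now 14 weeks).
The critical path is still T3→T4→T6; finish is now 14 weeks.
Change in finish: 14 − 13 = +1 weeks.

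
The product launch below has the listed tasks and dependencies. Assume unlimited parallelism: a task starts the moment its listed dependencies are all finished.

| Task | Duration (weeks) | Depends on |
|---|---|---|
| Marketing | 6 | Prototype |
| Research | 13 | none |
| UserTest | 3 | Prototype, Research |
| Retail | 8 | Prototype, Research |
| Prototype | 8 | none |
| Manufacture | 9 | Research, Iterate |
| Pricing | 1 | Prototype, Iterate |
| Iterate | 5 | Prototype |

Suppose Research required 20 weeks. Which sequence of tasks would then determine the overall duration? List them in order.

Research, Manufacture

The binding path is Research→Manufacture = 13+9 = 22; finish at 22 weeks.
Research lies on that path, so at 20 weeks the path becomes 29 weeks.
The critical path is still Research→Manufacture; finish is now 29 weeks.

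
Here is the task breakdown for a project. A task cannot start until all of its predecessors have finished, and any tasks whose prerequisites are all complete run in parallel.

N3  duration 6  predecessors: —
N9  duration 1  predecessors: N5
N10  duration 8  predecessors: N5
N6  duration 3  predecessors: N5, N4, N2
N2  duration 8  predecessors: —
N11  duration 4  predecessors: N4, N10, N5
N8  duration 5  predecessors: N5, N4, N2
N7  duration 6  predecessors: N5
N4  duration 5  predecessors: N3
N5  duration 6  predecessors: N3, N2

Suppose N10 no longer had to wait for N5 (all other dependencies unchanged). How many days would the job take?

20

Original critical path: N2→N5→N10→N11 = 8+6+8+4 = 26 ⇒ 26 days.
Without N5→N10, N10's earliest start moves from 14 to 0.
After: N2→N5→N7 = 8+6+6 = 20 → 20 days.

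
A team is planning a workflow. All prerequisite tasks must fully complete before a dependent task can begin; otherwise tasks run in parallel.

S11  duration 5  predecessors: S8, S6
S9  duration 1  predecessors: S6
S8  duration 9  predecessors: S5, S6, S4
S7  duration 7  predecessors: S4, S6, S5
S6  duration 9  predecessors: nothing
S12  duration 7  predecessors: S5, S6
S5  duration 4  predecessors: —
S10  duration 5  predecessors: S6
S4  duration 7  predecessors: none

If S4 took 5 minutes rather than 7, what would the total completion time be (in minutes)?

The binding path is S6→S8→S11 = 9+9+5 = 23; finish at 23 minutes.
S4 has 2 minutes of float (longest path through it is 21).
That remains the longest chain; total 23 minutes.

23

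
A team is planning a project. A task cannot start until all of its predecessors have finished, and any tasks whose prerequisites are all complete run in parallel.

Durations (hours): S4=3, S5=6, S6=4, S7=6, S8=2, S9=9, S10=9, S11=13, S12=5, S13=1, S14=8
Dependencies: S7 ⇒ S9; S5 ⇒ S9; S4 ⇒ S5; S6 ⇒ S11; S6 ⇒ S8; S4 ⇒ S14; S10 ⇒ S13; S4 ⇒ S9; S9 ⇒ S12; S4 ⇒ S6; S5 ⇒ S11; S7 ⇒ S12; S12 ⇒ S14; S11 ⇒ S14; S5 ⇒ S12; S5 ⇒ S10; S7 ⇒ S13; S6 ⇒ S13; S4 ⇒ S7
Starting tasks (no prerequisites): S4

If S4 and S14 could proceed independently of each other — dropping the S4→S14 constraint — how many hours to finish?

With the dependency in place, S4→S5→S9→S12→S14 = 3+6+9+5+8 = 31 sets the finish at 31 hours.
Dropping S4→S14 doesn't change S14's earliest start (23); another predecessor still binds.
New critical path: S4→S5→S9→S12→S14 = 3+6+9+5+8 = 31 ⇒ 31 hours.

31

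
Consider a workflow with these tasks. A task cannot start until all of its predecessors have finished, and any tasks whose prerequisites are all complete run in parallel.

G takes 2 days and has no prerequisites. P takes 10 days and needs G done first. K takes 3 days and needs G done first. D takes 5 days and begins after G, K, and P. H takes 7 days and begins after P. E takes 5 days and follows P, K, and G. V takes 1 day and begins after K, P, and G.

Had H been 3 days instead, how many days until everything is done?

Baseline: G→P→H = 2+10+7 = 19 → 19 days.
H is on the critical path; changing it to 3 makes that path 15 days.
Now G→P→D = 2+10+5 = 17 is longest, so the finish becomes 17 days.

17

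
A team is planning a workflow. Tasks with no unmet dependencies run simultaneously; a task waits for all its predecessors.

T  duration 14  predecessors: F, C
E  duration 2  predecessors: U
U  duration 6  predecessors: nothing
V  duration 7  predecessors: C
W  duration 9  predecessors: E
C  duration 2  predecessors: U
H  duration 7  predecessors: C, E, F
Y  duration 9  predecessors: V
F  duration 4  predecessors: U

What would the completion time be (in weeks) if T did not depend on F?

24

With the dependency in place, U→C→V→Y = 6+2+7+9 = 24 sets the finish at 24 weeks.
Without F→T, T's earliest start moves from 10 to 8.
New critical path: U→C→V→Y = 6+2+7+9 = 24 ⇒ 24 weeks.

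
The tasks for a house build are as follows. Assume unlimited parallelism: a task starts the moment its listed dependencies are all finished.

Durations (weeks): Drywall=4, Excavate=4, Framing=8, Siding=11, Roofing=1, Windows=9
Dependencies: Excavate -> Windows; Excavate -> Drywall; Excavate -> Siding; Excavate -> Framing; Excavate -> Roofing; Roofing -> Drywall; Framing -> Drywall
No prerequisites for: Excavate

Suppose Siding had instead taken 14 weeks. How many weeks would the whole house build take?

18

The binding path is Excavate→Framing→Drywall = 4+8+4 = 16; finish at 16 weeks.
Siding is off the critical path — its longest chain is 15 weeks, giving 1 of slack.
New critical path: Excavate→Siding = 4+14 = 18 ⇒ 18 weeks.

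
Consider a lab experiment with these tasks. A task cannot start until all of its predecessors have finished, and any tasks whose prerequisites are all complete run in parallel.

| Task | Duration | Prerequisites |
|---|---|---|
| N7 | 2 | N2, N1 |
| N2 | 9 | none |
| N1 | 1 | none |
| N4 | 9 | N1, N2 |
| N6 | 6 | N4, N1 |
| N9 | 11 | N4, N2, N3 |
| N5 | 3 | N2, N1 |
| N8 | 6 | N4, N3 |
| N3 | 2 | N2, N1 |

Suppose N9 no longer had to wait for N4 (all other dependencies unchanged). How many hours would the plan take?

24

Before: longest chain N2→N4→N9 = 9+9+11 = 29, finish 29.
Without N4→N9, N9's earliest start moves from 18 to 11.
The longest chain is now N2→N4→N6 = 9+9+6 = 24, so the plan takes 24 hours.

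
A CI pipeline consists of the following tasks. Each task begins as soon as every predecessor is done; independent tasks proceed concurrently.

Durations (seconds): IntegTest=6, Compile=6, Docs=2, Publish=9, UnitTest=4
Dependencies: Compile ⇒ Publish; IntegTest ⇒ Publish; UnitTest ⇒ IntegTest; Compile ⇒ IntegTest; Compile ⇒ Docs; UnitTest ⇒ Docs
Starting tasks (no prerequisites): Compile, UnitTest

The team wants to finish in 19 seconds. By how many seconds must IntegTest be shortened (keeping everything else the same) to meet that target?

2

Current finish: 21 seconds; target: 19.
IntegTest is on every critical path, so each second cut from IntegTest cuts the finish by one (this holds down to a finish of 16).
Need 21 − 19 = 2 seconds off IntegTest → IntegTest becomes 4 seconds, finish becomes 19.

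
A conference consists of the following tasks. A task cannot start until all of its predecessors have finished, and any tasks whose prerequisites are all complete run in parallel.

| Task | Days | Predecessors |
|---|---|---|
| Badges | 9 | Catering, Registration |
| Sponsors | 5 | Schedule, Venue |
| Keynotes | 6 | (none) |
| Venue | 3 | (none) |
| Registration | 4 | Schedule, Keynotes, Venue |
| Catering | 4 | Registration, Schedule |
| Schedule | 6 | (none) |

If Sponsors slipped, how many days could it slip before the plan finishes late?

The longest chain is Schedule→Registration→Catering→Badges = 6+4+4+9 = 23; overall finish 23 days.
The longest chain containing Sponsors totals 11 days.
Slack of Sponsors = 18 − 6 = 12 days.

12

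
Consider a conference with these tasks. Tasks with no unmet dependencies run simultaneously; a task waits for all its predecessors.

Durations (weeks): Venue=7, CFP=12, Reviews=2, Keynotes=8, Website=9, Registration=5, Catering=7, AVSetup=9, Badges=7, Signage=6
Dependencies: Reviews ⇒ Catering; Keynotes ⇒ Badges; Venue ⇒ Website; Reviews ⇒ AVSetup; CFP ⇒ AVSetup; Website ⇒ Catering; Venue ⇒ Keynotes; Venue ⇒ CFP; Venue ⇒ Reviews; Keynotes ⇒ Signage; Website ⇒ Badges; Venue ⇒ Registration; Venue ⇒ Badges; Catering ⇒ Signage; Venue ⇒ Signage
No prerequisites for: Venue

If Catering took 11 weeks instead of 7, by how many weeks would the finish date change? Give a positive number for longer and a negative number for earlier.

4

The binding path is Venue→Website→Catering→Signage = 7+9+7+6 = 29; finish at 29 weeks.
Catering lies on that path, so at 11 weeks the path becomes 33 weeks.
The critical path is still Venue→Website→Catering→Signage; finish is now 33 weeks.
Change in finish: 33 − 29 = +4 weeks.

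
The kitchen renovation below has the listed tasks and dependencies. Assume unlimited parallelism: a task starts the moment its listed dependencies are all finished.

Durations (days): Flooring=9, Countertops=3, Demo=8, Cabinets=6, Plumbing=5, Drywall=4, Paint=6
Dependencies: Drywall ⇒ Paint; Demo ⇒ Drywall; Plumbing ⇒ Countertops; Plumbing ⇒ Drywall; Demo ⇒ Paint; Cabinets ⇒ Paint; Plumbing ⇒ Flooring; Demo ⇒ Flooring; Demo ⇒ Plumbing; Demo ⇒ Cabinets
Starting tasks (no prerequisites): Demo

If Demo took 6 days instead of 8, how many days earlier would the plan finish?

2

As given, the longest chain is Demo→Plumbing→Drywall→Paint = 8+5+4+6 = 23, so the finish is 23 days.
Demo is on the critical path; changing it to 6 makes that path 21 days.
The critical path is still Demo→Plumbing→Drywall→Paint; finish is now 21 days.
Change in finish: 21 − 23 = -2 days.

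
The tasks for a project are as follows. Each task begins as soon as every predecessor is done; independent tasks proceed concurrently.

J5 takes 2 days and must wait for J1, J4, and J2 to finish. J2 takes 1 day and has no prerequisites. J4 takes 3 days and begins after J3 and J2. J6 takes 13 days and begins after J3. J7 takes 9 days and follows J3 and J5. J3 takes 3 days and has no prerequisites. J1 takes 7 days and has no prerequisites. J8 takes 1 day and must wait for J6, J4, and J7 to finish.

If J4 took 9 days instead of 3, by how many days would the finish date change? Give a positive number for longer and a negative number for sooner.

5

Baseline: J1→J5→J7→J8 = 7+2+9+1 = 19 → 19 days.
The longest path through J4 is only 18 days, so J4 has float 1.
The binding chain switches to J3→J4→J5→J7→J8 = 3+9+2+9+1 = 24; finish 24 days.
Change in finish: 24 − 19 = +5 days.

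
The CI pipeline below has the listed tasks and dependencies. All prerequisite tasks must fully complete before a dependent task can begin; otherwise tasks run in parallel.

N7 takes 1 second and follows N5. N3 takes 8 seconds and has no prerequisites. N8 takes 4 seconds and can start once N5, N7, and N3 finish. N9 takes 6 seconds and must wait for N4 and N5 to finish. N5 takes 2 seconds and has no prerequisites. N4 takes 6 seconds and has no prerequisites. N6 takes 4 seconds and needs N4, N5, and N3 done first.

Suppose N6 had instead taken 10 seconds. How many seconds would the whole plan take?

18

Critical path before the change: N3→N6 = 8+4 = 12 giving 12 seconds.
Since N6 is critical, the +6 change carries straight to that chain (now 18 seconds).
The critical path is still N3→N6; finish is now 18 seconds.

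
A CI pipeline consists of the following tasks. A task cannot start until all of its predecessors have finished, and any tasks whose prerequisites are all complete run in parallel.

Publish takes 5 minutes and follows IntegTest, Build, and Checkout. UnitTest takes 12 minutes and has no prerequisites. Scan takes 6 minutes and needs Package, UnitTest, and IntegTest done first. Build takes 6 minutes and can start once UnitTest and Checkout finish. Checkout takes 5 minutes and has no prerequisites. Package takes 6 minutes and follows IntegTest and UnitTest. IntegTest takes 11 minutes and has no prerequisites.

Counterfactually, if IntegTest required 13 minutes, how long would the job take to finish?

Critical path before the change: UnitTest→Package→Scan = 12+6+6 = 24 giving 24 minutes.
IntegTest is off the critical path — its longest chain is 23 minutes, giving 1 of slack.
Now IntegTest→Package→Scan = 13+6+6 = 25 is longest, so the finish becomes 25 minutes.

25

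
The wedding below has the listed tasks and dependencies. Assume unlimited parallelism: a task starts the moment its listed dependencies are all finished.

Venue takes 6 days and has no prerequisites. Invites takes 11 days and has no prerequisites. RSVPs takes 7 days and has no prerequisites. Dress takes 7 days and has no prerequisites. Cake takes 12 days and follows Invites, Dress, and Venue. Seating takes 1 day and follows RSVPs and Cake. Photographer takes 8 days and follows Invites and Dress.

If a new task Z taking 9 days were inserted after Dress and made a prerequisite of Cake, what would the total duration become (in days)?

Originally the project takes 24 days.
With Z inserted, Cake now waits for max(Invites, Dress, Venue, Z).
New critical path: Dress→Z→Cake→Seating = 7+9+12+1 = 29 ⇒ 29 days.

29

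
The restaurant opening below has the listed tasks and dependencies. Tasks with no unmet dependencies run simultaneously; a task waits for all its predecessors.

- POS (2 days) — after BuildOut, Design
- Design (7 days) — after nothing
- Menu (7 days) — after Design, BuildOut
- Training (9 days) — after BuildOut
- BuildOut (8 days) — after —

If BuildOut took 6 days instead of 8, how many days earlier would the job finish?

The binding path is BuildOut→Training = 8+9 = 17; finish at 17 days.
BuildOut is on the critical path; changing it to 6 makes that path 15 days.
No other chain overtakes it, so the finish is 15 days.
Change in finish: 15 − 17 = -2 days.

2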